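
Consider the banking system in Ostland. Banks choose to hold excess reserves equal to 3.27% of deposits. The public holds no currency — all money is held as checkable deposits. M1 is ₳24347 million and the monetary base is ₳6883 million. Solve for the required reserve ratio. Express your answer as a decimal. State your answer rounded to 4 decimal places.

0.2500

Using m = M/MB = 24347/6883 ≈ 3.537266. Since m = (1 + c)/(c + rr + e), the denominator satisfies c + rr + e = (1 + c)/m = (1 + 0) / 3.537266 ≈ 0.282704.
With c = 0 and e = 0.0327, the required reserve ratio is 0.282704 − 0 − 0.0327 = 0.250004.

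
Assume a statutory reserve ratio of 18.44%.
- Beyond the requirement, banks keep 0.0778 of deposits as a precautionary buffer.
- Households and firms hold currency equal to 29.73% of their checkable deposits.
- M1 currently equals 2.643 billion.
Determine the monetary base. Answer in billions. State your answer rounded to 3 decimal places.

1.140 billion

The money multiplier is m = (1 + c) / (rr + e + c) = (1 + 0.2973) / (0.1844 + 0.0778 + 0.2973) ≈ 2.31868.
MB = M / m = 2.643 / 2.31868 ≈ 1.1399 billion.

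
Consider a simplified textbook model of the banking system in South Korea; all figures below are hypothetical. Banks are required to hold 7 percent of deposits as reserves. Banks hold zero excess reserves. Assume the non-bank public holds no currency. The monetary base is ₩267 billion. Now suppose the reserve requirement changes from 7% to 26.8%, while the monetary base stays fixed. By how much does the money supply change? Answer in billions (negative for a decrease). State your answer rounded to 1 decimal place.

Initially m₁ = 1 / (0.07) ≈ 14.28571, so M₁ = 14.28571 × 267 ≈ 3814.2846 billion.
After the change m₂ = 1 / (0.268) ≈ 3.73134, so M₂ = 3.73134 × 267 ≈ 996.2678 billion.
ΔM = M₂ − M₁ = 996.2678 − 3814.2846 = -2818.0168 billion.

-2818.0 billion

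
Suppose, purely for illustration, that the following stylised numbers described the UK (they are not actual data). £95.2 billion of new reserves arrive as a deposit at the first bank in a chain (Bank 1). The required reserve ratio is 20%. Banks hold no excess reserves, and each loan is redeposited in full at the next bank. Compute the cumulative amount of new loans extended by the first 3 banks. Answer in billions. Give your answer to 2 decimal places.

Bank i lends (1 − rr)^i of the original deposit: Bank 1 lends 95.2·0.8000 = 76.1600, Bank 2 lends 95.2·0.8000² = 60.9280, and so on.
Summing a geometric series: total = 95.2·[0.8000·(1 − 0.8000^3) / (1 − 0.8000)] = 185.8304 billion.

£185.83 billion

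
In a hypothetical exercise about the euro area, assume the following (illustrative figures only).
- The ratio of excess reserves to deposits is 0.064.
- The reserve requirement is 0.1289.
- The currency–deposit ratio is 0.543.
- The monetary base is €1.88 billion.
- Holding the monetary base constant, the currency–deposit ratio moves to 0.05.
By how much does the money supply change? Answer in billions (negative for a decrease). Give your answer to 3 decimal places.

Initially m₁ = (1 + 0.543) / (0.1289 + 0.064 + 0.543) ≈ 2.09675, so M₁ = 2.09675 × 1.88 ≈ 3.9419 billion.
After the change m₂ = (1 + 0.05) / (0.1289 + 0.064 + 0.05) ≈ 4.32277, so M₂ = 4.32277 × 1.88 ≈ 8.1268 billion.
ΔM = M₂ − M₁ = 8.1268 − 3.9419 = 4.1849 billion.

€4.185 billion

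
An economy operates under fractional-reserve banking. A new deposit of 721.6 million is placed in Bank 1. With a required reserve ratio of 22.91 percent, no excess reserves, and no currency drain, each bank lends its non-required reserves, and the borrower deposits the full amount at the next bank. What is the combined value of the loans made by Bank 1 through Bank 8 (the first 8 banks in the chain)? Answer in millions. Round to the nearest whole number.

2125 million

Bank i lends (1 − rr)^i of the original deposit: Bank 1 lends 721.6·0.7709 ≈ 556.2814, Bank 2 lends 721.6·0.7709² ≈ 428.8374, and so on.
Summing a geometric series: total = 721.6·[0.7709·(1 − 0.7709^8) / (1 − 0.7709)] ≈ 2125.2480 million.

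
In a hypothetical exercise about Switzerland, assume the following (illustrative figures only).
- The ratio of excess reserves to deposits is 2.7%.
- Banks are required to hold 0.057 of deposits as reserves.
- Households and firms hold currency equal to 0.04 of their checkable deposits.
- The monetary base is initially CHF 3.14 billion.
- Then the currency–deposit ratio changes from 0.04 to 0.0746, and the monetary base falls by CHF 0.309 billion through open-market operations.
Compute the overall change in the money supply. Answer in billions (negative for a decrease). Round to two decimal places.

Before: m₁ = (1 + 0.04) / (0.057 + 0.027 + 0.04) ≈ 8.3871, MB₁ = 3.14, so M₁ = 8.3871 × 3.14 ≈ 26.3355 billion.
After: m₂ = (1 + 0.0746) / (0.057 + 0.027 + 0.0746) ≈ 6.7755, MB₂ = 3.14 − 0.309 = 2.831, so M₂ = 6.7755 × 2.831 ≈ 19.1814 billion.
ΔM = M₂ − M₁ = 19.1814 − 26.3355 = -7.1541 billion.

-7.15 billion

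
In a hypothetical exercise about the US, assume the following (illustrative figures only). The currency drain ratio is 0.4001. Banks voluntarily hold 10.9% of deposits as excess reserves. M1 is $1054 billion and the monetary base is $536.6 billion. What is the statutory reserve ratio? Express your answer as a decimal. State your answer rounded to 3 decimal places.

0.204

Using m = M/MB = 1054/536.6 ≈ 1.964219. Since m = (1 + c)/(c + rr + e), the denominator satisfies c + rr + e = (1 + c)/m = (1 + 0.4001) / 1.964219 ≈ 0.712802.
With c = 0.4001 and e = 0.109, the statutory reserve ratio is 0.712802 − 0.4001 − 0.109 = 0.203702.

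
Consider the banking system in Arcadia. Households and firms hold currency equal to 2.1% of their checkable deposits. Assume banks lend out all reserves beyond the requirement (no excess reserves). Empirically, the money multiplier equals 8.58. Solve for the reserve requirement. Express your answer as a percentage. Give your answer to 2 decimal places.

Using m = 8.58. Since m = (1 + c)/(c + rr + e), the denominator satisfies c + rr + e = (1 + c)/m = (1 + 0.021) / 8.58 ≈ 0.118998.
With c = 0.021 and e = 0, the reserve requirement is 0.118998 − 0.021 − 0 = 0.097998.

9.80%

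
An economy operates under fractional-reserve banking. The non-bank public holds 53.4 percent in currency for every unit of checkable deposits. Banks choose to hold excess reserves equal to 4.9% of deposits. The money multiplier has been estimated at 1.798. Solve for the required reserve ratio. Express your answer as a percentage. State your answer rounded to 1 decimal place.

27.0%

Using m = 1.798. Since m = (1 + c)/(c + rr + e), the denominator satisfies c + rr + e = (1 + c)/m = (1 + 0.534) / 1.798 ≈ 0.853170.
With c = 0.534 and e = 0.049, the required reserve ratio is 0.853170 − 0.534 − 0.049 = 0.27017.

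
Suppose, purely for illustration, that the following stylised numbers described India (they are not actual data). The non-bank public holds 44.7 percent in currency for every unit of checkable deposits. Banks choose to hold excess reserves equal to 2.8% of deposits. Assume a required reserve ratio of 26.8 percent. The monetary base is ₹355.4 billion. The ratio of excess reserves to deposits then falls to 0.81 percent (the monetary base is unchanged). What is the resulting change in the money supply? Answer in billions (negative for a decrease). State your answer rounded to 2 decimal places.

₹19.05 billion

Initially m₁ = (1 + 0.447) / (0.268 + 0.028 + 0.447) ≈ 1.947510, so M₁ = 1.947510 × 355.4 ≈ 692.1451 billion.
After the change m₂ = (1 + 0.447) / (0.268 + 0.0081 + 0.447) ≈ 2.001106, so M₂ = 2.001106 × 355.4 ≈ 711.1931 billion.
ΔM = M₂ − M₁ = 711.1931 − 692.1451 = 19.048 billion.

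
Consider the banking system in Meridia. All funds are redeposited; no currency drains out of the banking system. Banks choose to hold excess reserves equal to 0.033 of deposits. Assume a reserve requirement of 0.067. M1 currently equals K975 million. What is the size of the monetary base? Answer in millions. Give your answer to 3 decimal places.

The money multiplier is m = 1 / (rr + e) = 1 / (0.067 + 0.033) = 10.
MB = M / m = 975 / 10 = 97.5 million.

K97.500 million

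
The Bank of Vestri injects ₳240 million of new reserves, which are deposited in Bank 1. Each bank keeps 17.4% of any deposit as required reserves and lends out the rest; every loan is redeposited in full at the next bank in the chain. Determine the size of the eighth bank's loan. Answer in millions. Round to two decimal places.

Each bank lends a fraction (1 − rr) = 0.8260 of the deposit it receives, so Bank 8 receives 240·0.8260^7 and lends 240·0.8260^8 ≈ 52.0058 million.

₳52.01 million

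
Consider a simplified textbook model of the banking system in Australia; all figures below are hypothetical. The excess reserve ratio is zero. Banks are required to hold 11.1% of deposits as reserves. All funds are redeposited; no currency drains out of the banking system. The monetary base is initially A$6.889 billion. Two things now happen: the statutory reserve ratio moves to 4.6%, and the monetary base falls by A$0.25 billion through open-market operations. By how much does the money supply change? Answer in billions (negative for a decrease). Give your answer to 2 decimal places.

A$82.26 billion

Before: m₁ = 1 / (0.111) ≈ 9.0090, MB₁ = 6.889, so M₁ = 9.0090 × 6.889 ≈ 62.063 billion.
After: m₂ = 1 / (0.046) ≈ 21.7391, MB₂ = 6.889 − 0.25 = 6.639, so M₂ = 21.7391 × 6.639 ≈ 144.3259 billion.
ΔM = M₂ − M₁ = 144.3259 − 62.063 = 82.2629 billion.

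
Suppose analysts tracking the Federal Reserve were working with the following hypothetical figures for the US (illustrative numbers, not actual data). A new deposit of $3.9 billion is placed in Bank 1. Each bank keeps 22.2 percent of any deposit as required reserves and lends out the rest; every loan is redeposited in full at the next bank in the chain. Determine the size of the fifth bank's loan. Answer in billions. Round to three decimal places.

$1.112 billion

Each bank lends a fraction (1 − rr) = 0.7780 of the deposit it receives, so Bank 5 receives 3.9·0.7780^4 and lends 3.9·0.7780^5 ≈ 1.1116 billion.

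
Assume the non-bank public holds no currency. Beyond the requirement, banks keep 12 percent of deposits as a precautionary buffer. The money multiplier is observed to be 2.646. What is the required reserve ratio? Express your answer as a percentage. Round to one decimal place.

Using m = 2.646. Since m = (1 + c)/(c + rr + e), the denominator satisfies c + rr + e = (1 + c)/m = (1 + 0) / 2.646 ≈ 0.377929.
With c = 0 and e = 0.12, the required reserve ratio is 0.377929 − 0 − 0.12 = 0.257929.

25.8%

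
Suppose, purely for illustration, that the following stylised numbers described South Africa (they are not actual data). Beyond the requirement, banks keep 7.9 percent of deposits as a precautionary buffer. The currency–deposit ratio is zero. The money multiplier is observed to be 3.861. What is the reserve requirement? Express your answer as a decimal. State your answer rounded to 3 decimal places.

Using m = 3.861. Since m = (1 + c)/(c + rr + e), the denominator satisfies c + rr + e = (1 + c)/m = (1 + 0) / 3.861 ≈ 0.259000.
With c = 0 and e = 0.079, the reserve requirement is 0.259000 − 0 − 0.079 = 0.18.

0.180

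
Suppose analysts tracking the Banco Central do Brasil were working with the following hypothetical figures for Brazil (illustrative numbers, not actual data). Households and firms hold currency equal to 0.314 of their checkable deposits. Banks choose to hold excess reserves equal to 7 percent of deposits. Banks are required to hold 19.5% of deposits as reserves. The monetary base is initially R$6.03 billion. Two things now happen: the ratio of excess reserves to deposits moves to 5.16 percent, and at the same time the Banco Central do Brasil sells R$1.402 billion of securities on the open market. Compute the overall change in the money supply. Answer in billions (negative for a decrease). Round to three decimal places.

Before: m₁ = (1 + 0.314) / (0.195 + 0.07 + 0.314) ≈ 2.26943, MB₁ = 6.03, so M₁ = 2.26943 × 6.03 ≈ 13.6847 billion.
After: m₂ = (1 + 0.314) / (0.195 + 0.0516 + 0.314) ≈ 2.34392, MB₂ = 6.03 − 1.402 = 4.628, so M₂ = 2.34392 × 4.628 ≈ 10.8477 billion.
ΔM = M₂ − M₁ = 10.8477 − 13.6847 = -2.837 billion.

-2.837 billion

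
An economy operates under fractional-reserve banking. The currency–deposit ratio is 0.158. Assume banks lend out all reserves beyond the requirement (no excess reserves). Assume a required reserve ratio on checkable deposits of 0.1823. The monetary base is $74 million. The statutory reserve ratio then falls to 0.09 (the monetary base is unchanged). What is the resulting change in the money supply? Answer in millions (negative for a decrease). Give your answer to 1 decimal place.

Initially m₁ = (1 + 0.158) / (0.1823 + 0.158) ≈ 3.4029, so M₁ = 3.4029 × 74 = 251.8146 million.
After the change m₂ = (1 + 0.158) / (0.09 + 0.158) ≈ 4.6694, so M₂ = 4.6694 × 74 = 345.5356 million.
ΔM = M₂ − M₁ = 345.5356 − 251.8146 = 93.721 million.

$93.7 million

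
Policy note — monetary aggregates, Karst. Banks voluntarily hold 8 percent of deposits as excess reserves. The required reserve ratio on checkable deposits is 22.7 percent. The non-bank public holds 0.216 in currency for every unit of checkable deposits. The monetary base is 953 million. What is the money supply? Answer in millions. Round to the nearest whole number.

The money multiplier is m = (1 + c) / (rr + e + c) = (1 + 0.216) / (0.227 + 0.08 + 0.216) ≈ 2.3250.
So M = m × MB = 2.3250 × 953 = 2215.725 million.

2216 million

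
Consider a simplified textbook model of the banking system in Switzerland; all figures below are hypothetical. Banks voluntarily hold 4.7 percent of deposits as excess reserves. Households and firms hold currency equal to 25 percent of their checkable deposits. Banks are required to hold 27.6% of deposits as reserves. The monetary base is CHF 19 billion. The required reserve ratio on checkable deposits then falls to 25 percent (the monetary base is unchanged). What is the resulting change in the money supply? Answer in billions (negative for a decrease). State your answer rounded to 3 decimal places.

Initially m₁ = (1 + 0.25) / (0.276 + 0.047 + 0.25) ≈ 2.181501, so M₁ = 2.181501 × 19 ≈ 41.4485 billion.
After the change m₂ = (1 + 0.25) / (0.25 + 0.047 + 0.25) ≈ 2.285192, so M₂ = 2.285192 × 19 ≈ 43.4186 billion.
ΔM = M₂ − M₁ = 43.4186 − 41.4485 = 1.9701 billion.

CHF 1.970 billion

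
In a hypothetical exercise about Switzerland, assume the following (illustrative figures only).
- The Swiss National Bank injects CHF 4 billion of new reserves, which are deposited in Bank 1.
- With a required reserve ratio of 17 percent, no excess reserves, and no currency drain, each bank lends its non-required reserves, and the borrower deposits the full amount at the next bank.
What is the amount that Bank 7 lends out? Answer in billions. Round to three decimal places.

Each bank lends a fraction (1 − rr) = 0.8300 of the deposit it receives, so Bank 7 receives 4·0.8300^6 and lends 4·0.8300^7 ≈ 1.0854 billion.

CHF 1.085 billion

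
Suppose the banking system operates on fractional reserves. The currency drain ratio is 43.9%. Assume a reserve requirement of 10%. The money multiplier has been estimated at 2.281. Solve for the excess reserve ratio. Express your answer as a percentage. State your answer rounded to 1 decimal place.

Using m = 2.281. Since m = (1 + c)/(c + rr + e), the denominator satisfies c + rr + e = (1 + c)/m = (1 + 0.439) / 2.281 ≈ 0.630864.
With c = 0.439 and rr = 0.1, the excess reserve ratio is 0.630864 − 0.439 − 0.1 = 0.091864.

9.2%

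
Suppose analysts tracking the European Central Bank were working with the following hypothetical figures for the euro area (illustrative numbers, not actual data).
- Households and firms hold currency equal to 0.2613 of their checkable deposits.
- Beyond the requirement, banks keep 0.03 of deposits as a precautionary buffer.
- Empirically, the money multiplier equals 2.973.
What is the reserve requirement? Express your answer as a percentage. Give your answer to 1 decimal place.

13.3%

Using m = 2.973. Since m = (1 + c)/(c + rr + e), the denominator satisfies c + rr + e = (1 + c)/m = (1 + 0.2613) / 2.973 ≈ 0.424252.
With c = 0.2613 and e = 0.03, the reserve requirement is 0.424252 − 0.2613 − 0.03 = 0.132952.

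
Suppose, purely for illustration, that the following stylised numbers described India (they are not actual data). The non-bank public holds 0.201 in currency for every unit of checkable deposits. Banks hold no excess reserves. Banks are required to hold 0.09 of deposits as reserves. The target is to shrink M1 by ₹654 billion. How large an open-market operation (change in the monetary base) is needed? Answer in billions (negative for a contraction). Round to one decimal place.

-158.5 billion

The money multiplier is m = (1 + c) / (rr + c) = (1 + 0.201) / (0.09 + 0.201) ≈ 4.12715.
ΔMB = ΔM / m = (−654) / 4.12715 ≈ -158.4629 billion.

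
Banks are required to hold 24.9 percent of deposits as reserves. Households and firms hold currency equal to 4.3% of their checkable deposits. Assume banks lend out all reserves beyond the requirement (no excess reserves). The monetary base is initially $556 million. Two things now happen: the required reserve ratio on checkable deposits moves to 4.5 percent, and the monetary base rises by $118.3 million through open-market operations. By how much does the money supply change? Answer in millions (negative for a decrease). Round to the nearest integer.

Before: m₁ = (1 + 0.043) / (0.249 + 0.043) ≈ 3.5719, MB₁ = 556, so M₁ = 3.5719 × 556 = 1985.9764 million.
After: m₂ = (1 + 0.043) / (0.045 + 0.043) ≈ 11.8523, MB₂ = 556 + 118.3 = 674.3, so M₂ = 11.8523 × 674.3 ≈ 7992.0059 million.
ΔM = M₂ − M₁ = 7992.0059 − 1985.9764 = 6006.0295 million.

$6006 million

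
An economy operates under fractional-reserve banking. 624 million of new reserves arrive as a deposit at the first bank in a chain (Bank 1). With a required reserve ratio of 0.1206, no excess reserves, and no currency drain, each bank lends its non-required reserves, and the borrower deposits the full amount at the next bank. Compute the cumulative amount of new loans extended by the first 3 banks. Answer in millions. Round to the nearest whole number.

Bank i lends (1 − rr)^i of the original deposit: Bank 1 lends 624·0.8794 = 548.7456, Bank 2 lends 624·0.8794² ≈ 482.5669, and so on.
Summing a geometric series: total = 624·[0.8794·(1 − 0.8794^3) / (1 − 0.8794)] ≈ 1455.6818 million.

1456 million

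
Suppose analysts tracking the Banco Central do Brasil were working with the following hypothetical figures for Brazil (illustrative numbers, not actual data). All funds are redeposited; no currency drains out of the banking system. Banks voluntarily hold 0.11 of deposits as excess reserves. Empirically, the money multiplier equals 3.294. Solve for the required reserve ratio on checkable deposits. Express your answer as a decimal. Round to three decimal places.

Using m = 3.294. Since m = (1 + c)/(c + rr + e), the denominator satisfies c + rr + e = (1 + c)/m = (1 + 0) / 3.294 ≈ 0.303582.
With c = 0 and e = 0.11, the required reserve ratio on checkable deposits is 0.303582 − 0 − 0.11 = 0.193582.

0.194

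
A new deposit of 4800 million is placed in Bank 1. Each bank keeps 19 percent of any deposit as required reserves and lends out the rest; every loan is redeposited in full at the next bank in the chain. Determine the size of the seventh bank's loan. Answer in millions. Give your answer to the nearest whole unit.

1098 million

Each bank lends a fraction (1 − rr) = 0.8100 of the deposit it receives, so Bank 7 receives 4800·0.8100^6 and lends 4800·0.8100^7 ≈ 1098.0860 million.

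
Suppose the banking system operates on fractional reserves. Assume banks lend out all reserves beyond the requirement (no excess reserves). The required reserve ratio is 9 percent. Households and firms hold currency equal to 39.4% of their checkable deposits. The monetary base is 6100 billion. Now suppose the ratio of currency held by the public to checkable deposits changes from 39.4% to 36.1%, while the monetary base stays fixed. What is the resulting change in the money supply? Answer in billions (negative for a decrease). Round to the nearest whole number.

Initially m₁ = (1 + 0.394) / (0.09 + 0.394) ≈ 2.88017, so M₁ = 2.88017 × 6100 = 17569.037 billion.
After the change m₂ = (1 + 0.361) / (0.09 + 0.361) ≈ 3.01774, so M₂ = 3.01774 × 6100 = 18408.214 billion.
ΔM = M₂ − M₁ = 18408.214 − 17569.037 = 839.177 billion.

839 billion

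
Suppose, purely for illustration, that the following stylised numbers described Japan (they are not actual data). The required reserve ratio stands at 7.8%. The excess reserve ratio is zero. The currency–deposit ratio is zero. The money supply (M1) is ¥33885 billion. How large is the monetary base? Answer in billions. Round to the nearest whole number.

¥2643 billion

With no currency drain and no excess reserves, the money multiplier is m = 1/rr = 1/0.078 ≈ 12.820513.
The monetary base is MB = M / m = 33885 / 12.820513 ≈ 2643.03 billion.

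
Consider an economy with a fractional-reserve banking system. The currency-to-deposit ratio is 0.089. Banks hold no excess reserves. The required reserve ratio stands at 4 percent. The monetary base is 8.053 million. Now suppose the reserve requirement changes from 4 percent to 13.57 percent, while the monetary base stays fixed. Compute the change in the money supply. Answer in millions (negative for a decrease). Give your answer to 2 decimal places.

-28.95 million

Initially m₁ = (1 + 0.089) / (0.04 + 0.089) ≈ 8.4419, so M₁ = 8.4419 × 8.053 ≈ 67.9826 million.
After the change m₂ = (1 + 0.089) / (0.1357 + 0.089) ≈ 4.8465, so M₂ = 4.8465 × 8.053 ≈ 39.0289 million.
ΔM = M₂ − M₁ = 39.0289 − 67.9826 = -28.9537 million.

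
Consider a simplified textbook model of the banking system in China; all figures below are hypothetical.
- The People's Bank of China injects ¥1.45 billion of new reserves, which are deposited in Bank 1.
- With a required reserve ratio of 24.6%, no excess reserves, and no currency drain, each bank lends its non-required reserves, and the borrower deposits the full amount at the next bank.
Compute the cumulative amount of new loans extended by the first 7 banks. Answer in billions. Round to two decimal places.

Bank i lends (1 − rr)^i of the original deposit: Bank 1 lends 1.45·0.7540 = 1.0933, Bank 2 lends 1.45·0.7540² ≈ 0.8243, and so on.
Summing a geometric series: total = 1.45·[0.7540·(1 − 0.7540^7) / (1 − 0.7540)] ≈ 3.8286 billion.

¥3.83 billion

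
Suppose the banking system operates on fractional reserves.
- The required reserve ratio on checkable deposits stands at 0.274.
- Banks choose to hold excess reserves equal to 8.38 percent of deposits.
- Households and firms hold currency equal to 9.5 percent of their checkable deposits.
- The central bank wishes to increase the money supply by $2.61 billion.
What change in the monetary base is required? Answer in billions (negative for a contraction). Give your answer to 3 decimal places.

$1.079 billion

The money multiplier is m = (1 + c) / (rr + e + c) = (1 + 0.095) / (0.274 + 0.0838 + 0.095) ≈ 2.41829.
ΔMB = ΔM / m = (+2.61) / 2.41829 ≈ 1.0793 billion.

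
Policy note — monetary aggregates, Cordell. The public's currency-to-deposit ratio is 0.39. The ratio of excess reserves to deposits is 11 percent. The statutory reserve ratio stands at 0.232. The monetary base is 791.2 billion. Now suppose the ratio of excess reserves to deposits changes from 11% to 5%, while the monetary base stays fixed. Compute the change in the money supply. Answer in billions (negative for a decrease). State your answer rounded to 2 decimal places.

134.14 billion

Initially m₁ = (1 + 0.39) / (0.232 + 0.11 + 0.39) ≈ 1.898907, so M₁ = 1.898907 × 791.2 ≈ 1502.4152 billion.
After the change m₂ = (1 + 0.39) / (0.232 + 0.05 + 0.39) ≈ 2.068452, so M₂ = 2.068452 × 791.2 ≈ 1636.5592 billion.
ΔM = M₂ − M₁ = 1636.5592 − 1502.4152 = 134.144 billion.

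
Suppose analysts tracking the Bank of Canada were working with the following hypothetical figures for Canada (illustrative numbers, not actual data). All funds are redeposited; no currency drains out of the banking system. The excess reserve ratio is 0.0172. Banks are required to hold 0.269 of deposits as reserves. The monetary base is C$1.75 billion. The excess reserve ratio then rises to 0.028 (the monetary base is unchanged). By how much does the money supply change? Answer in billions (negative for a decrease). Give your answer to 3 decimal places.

Initially m₁ = 1 / (0.269 + 0.0172) ≈ 3.49406, so M₁ = 3.49406 × 1.75 ≈ 6.1146 billion.
After the change m₂ = 1 / (0.269 + 0.028) ≈ 3.36700, so M₂ = 3.36700 × 1.75 ≈ 5.8922 billion.
ΔM = M₂ − M₁ = 5.8922 − 6.1146 = -0.2224 billion.

-0.222 billion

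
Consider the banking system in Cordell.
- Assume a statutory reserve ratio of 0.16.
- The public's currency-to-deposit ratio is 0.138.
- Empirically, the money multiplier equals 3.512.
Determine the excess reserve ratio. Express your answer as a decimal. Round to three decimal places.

0.026

Using m = 3.512. Since m = (1 + c)/(c + rr + e), the denominator satisfies c + rr + e = (1 + c)/m = (1 + 0.138) / 3.512 ≈ 0.324032.
With c = 0.138 and rr = 0.16, the excess reserve ratio is 0.324032 − 0.138 − 0.16 = 0.026032.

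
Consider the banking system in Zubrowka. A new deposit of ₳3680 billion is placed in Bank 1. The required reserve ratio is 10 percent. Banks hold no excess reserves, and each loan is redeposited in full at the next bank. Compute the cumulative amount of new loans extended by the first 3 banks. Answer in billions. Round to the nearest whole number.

Bank i lends (1 − rr)^i of the original deposit: Bank 1 lends 3680·0.9000 = 3312.0000, Bank 2 lends 3680·0.9000² = 2980.8000, and so on.
Summing a geometric series: total = 3680·[0.9000·(1 − 0.9000^3) / (1 − 0.9000)] = 8975.5200 billion.

₳8976 billion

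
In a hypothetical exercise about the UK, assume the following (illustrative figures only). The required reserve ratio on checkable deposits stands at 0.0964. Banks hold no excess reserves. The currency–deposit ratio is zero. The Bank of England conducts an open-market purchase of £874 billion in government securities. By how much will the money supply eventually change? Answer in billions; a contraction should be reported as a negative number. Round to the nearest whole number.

The simple money multiplier is m = 1/rr = 1/0.0964 ≈ 10.3734.
An open-market purchase increases the monetary base by 874 billion, so ΔM = m × ΔMB = 10.3734 × 874 = 9066.3516 billion.

£9066 billion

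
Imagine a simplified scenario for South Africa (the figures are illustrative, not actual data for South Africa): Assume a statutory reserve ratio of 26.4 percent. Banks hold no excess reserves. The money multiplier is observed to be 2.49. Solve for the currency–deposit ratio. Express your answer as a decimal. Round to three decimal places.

0.230

Using m = 2.49. From m = (1 + c)/(c + rr + e), rearranging gives 1 + c = m·(c + rr + e), so c·(1 − m) = m·(rr + e) − 1.
Hence c = [m·(rr + e) − 1]/(1 − m) = [2.49 × (0.264 + 0) − 1] / (1 − 2.49) ≈ 0.229960.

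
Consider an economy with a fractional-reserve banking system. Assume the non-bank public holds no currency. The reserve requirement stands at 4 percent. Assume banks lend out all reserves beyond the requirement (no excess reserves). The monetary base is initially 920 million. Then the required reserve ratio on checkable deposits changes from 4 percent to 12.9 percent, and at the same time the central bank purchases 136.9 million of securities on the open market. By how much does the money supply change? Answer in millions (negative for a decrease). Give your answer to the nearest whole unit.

Before: m₁ = 1 / (0.04) = 25, MB₁ = 920, so M₁ = 25 × 920 = 23000 million.
After: m₂ = 1 / (0.129) ≈ 7.75194, MB₂ = 920 + 136.9 = 1056.9, so M₂ = 7.75194 × 1056.9 ≈ 8193.0254 million.
ΔM = M₂ − M₁ = 8193.0254 − 23000 = -14806.9746 million.

-14807 million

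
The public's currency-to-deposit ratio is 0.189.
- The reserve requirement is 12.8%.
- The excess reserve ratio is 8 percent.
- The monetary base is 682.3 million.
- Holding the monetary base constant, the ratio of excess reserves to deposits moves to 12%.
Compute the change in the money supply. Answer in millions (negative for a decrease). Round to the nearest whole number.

-187 million

Initially m₁ = (1 + 0.189) / (0.128 + 0.08 + 0.189) ≈ 2.9950, so M₁ = 2.9950 × 682.3 = 2043.4885 million.
After the change m₂ = (1 + 0.189) / (0.128 + 0.12 + 0.189) ≈ 2.7208, so M₂ = 2.7208 × 682.3 ≈ 1856.4018 million.
ΔM = M₂ − M₁ = 1856.4018 − 2043.4885 = -187.0867 million.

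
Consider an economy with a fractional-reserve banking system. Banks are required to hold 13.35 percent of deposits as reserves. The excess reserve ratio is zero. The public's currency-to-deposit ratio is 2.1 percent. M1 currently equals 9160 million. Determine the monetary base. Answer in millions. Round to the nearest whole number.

1386 million

The money multiplier is m = (1 + c) / (rr + c) = (1 + 0.021) / (0.1335 + 0.021) ≈ 6.60841.
MB = M / m = 9160 / 6.60841 ≈ 1386.1125 million.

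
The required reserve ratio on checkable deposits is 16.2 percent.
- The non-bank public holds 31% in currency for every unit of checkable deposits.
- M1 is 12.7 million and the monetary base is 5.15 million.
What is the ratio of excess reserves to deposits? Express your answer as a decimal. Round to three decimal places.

Using m = M/MB = 12.7/5.15 ≈ 2.466019. Since m = (1 + c)/(c + rr + e), the denominator satisfies c + rr + e = (1 + c)/m = (1 + 0.31) / 2.466019 ≈ 0.531221.
With c = 0.31 and rr = 0.162, the ratio of excess reserves to deposits is 0.531221 − 0.31 − 0.162 = 0.059221.

0.059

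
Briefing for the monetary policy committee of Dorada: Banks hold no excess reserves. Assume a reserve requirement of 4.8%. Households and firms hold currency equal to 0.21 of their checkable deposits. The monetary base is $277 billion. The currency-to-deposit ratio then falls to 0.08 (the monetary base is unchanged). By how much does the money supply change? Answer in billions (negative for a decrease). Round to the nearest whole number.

$1038 billion

Initially m₁ = (1 + 0.21) / (0.048 + 0.21) ≈ 4.6899, so M₁ = 4.6899 × 277 = 1299.1023 billion.
After the change m₂ = (1 + 0.08) / (0.048 + 0.08) = 8.4375, so M₂ = 8.4375 × 277 = 2337.1875 billion.
ΔM = M₂ − M₁ = 2337.1875 − 1299.1023 = 1038.0852 billion.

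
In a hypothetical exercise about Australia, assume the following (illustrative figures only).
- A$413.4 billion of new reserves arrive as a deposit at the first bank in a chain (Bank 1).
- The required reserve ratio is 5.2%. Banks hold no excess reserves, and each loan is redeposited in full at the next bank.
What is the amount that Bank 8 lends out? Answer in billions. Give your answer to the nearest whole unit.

A$270 billion

Each bank lends a fraction (1 − rr) = 0.9480 of the deposit it receives, so Bank 8 receives 413.4·0.9480^7 and lends 413.4·0.9480^8 ≈ 269.6728 billion.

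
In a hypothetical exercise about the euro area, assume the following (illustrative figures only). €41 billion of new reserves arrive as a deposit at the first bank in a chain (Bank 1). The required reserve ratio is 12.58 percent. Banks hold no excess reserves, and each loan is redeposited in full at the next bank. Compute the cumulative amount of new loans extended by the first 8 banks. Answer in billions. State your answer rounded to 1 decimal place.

Bank i lends (1 − rr)^i of the original deposit: Bank 1 lends 41·0.8742 = 35.8422, Bank 2 lends 41·0.8742² ≈ 31.3333, and so on.
Summing a geometric series: total = 41·[0.8742·(1 − 0.8742^8) / (1 − 0.8742)] ≈ 187.7289 billion.

€187.7 billion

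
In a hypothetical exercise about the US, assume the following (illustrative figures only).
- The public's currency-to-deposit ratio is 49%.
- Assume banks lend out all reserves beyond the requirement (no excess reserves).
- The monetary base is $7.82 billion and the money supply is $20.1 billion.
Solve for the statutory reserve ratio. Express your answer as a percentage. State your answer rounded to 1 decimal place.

9.0%

Using m = M/MB = 20.1/7.82 ≈ 2.570332. Since m = (1 + c)/(c + rr + e), the denominator satisfies c + rr + e = (1 + c)/m = (1 + 0.49) / 2.570332 ≈ 0.579692.
With c = 0.49 and e = 0, the statutory reserve ratio is 0.579692 − 0.49 − 0 = 0.089692.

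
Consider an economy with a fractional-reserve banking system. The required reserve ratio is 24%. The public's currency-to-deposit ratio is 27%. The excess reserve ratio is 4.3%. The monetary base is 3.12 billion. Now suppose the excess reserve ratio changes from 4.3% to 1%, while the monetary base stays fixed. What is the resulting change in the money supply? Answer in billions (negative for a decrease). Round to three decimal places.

Initially m₁ = (1 + 0.27) / (0.24 + 0.043 + 0.27) ≈ 2.29656, so M₁ = 2.29656 × 3.12 ≈ 7.1653 billion.
After the change m₂ = (1 + 0.27) / (0.24 + 0.01 + 0.27) ≈ 2.44231, so M₂ = 2.44231 × 3.12 ≈ 7.62 billion.
ΔM = M₂ − M₁ = 7.62 − 7.1653 = 0.4547 billion.

0.455 billion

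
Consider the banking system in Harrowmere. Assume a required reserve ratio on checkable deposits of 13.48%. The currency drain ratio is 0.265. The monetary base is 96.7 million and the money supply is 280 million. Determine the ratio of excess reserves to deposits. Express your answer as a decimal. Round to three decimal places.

Using m = M/MB = 280/96.7 ≈ 2.895553. Since m = (1 + c)/(c + rr + e), the denominator satisfies c + rr + e = (1 + c)/m = (1 + 0.265) / 2.895553 ≈ 0.436877.
With c = 0.265 and rr = 0.1348, the ratio of excess reserves to deposits is 0.436877 − 0.265 − 0.1348 = 0.037077.

0.037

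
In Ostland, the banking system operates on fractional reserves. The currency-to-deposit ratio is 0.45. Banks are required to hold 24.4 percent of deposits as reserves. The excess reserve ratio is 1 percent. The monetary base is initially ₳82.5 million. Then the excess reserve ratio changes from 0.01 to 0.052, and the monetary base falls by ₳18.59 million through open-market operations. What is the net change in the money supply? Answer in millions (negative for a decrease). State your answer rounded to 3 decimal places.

Before: m₁ = (1 + 0.45) / (0.244 + 0.01 + 0.45) ≈ 2.059659, MB₁ = 82.5, so M₁ = 2.059659 × 82.5 ≈ 169.9219 million.
After: m₂ = (1 + 0.45) / (0.244 + 0.052 + 0.45) ≈ 1.943700, MB₂ = 82.5 − 18.59 = 63.91, so M₂ = 1.943700 × 63.91 ≈ 124.2219 million.
ΔM = M₂ − M₁ = 124.2219 − 169.9219 = -45.7 million.

-45.700 million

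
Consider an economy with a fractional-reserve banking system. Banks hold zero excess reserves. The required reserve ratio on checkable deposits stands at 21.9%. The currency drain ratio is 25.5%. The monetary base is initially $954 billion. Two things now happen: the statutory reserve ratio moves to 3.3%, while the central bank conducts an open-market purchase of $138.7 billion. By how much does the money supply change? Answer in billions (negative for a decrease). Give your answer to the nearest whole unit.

$2236 billion

Before: m₁ = (1 + 0.255) / (0.219 + 0.255) ≈ 2.64768, MB₁ = 954, so M₁ = 2.64768 × 954 ≈ 2525.8867 billion.
After: m₂ = (1 + 0.255) / (0.033 + 0.255) ≈ 4.35764, MB₂ = 954 + 138.7 = 1092.7, so M₂ = 4.35764 × 1092.7 ≈ 4761.5932 billion.
ΔM = M₂ − M₁ = 4761.5932 − 2525.8867 = 2235.7065 billion.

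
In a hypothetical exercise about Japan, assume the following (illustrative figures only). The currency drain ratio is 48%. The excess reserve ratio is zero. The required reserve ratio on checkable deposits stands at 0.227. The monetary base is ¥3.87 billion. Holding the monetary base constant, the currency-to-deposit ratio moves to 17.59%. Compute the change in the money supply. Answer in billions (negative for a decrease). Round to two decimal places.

¥3.19 billion

Initially m₁ = (1 + 0.48) / (0.227 + 0.48) ≈ 2.0934, so M₁ = 2.0934 × 3.87 ≈ 8.1015 billion.
After the change m₂ = (1 + 0.1759) / (0.227 + 0.1759) ≈ 2.9186, so M₂ = 2.9186 × 3.87 ≈ 11.295 billion.
ΔM = M₂ − M₁ = 11.295 − 8.1015 = 3.1935 billion.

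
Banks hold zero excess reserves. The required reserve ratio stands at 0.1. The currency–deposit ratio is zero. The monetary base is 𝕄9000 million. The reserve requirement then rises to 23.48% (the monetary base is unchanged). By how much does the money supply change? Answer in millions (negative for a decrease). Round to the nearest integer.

Initially m₁ = 1 / (0.1) = 10, so M₁ = 10 × 9000 = 90000 million.
After the change m₂ = 1 / (0.2348) ≈ 4.25894, so M₂ = 4.25894 × 9000 = 38330.46 million.
ΔM = M₂ − M₁ = 38330.46 − 90000 = -51669.54 million.

-51670 million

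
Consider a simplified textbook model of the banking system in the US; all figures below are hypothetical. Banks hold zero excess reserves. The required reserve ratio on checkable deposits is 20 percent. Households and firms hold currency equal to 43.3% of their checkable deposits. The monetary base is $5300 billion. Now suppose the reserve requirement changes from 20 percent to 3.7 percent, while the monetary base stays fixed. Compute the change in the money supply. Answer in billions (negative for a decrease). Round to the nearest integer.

Initially m₁ = (1 + 0.433) / (0.2 + 0.433) ≈ 2.26382, so M₁ = 2.26382 × 5300 = 11998.246 billion.
After the change m₂ = (1 + 0.433) / (0.037 + 0.433) ≈ 3.04894, so M₂ = 3.04894 × 5300 = 16159.382 billion.
ΔM = M₂ − M₁ = 16159.382 − 11998.246 = 4161.136 billion.

$4161 billion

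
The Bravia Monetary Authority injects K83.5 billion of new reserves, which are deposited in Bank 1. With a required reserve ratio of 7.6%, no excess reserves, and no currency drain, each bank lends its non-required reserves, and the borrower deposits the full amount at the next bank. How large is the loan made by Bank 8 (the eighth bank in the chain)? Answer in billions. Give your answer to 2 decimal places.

Each bank lends a fraction (1 − rr) = 0.9240 of the deposit it receives, so Bank 8 receives 83.5·0.9240^7 and lends 83.5·0.9240^8 ≈ 44.3672 billion.

K44.37 billion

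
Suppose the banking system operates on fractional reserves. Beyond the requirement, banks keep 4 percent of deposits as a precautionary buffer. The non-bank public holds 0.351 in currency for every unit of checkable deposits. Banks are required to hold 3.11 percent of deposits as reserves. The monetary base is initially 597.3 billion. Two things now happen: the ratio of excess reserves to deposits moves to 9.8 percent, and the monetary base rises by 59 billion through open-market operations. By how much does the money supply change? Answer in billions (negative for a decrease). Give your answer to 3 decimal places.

Before: m₁ = (1 + 0.351) / (0.0311 + 0.04 + 0.351) ≈ 3.2006633, MB₁ = 597.3, so M₁ = 3.2006633 × 597.3 ≈ 1911.7562 billion.
After: m₂ = (1 + 0.351) / (0.0311 + 0.098 + 0.351) ≈ 2.8139971, MB₂ = 597.3 + 59 = 656.3, so M₂ = 2.8139971 × 656.3 ≈ 1846.8263 billion.
ΔM = M₂ − M₁ = 1846.8263 − 1911.7562 = -64.9299 billion.

-64.930 billion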